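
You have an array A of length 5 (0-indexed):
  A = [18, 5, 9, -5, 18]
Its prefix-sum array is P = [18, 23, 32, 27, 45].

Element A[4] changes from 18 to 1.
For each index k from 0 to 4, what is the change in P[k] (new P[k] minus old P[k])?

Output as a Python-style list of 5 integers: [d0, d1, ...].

Answer: [0, 0, 0, 0, -17]

Derivation:
Element change: A[4] 18 -> 1, delta = -17
For k < 4: P[k] unchanged, delta_P[k] = 0
For k >= 4: P[k] shifts by exactly -17
Delta array: [0, 0, 0, 0, -17]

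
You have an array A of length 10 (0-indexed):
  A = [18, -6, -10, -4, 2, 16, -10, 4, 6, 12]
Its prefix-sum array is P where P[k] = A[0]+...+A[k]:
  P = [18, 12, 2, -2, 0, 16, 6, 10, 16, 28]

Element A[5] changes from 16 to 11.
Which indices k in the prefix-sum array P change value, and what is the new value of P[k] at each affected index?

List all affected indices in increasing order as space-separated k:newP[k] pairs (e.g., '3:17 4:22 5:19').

P[k] = A[0] + ... + A[k]
P[k] includes A[5] iff k >= 5
Affected indices: 5, 6, ..., 9; delta = -5
  P[5]: 16 + -5 = 11
  P[6]: 6 + -5 = 1
  P[7]: 10 + -5 = 5
  P[8]: 16 + -5 = 11
  P[9]: 28 + -5 = 23

Answer: 5:11 6:1 7:5 8:11 9:23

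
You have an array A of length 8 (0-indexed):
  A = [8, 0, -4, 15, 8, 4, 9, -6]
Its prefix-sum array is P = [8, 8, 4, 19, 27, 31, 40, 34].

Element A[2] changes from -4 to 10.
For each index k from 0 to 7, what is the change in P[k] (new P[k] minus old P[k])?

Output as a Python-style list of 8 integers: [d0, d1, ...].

Element change: A[2] -4 -> 10, delta = 14
For k < 2: P[k] unchanged, delta_P[k] = 0
For k >= 2: P[k] shifts by exactly 14
Delta array: [0, 0, 14, 14, 14, 14, 14, 14]

Answer: [0, 0, 14, 14, 14, 14, 14, 14]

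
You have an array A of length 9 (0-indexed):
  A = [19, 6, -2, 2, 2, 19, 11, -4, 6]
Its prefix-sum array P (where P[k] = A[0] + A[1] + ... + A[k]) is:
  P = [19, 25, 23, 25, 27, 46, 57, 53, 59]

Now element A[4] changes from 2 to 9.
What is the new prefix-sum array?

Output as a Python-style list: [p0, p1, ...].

Change: A[4] 2 -> 9, delta = 7
P[k] for k < 4: unchanged (A[4] not included)
P[k] for k >= 4: shift by delta = 7
  P[0] = 19 + 0 = 19
  P[1] = 25 + 0 = 25
  P[2] = 23 + 0 = 23
  P[3] = 25 + 0 = 25
  P[4] = 27 + 7 = 34
  P[5] = 46 + 7 = 53
  P[6] = 57 + 7 = 64
  P[7] = 53 + 7 = 60
  P[8] = 59 + 7 = 66

Answer: [19, 25, 23, 25, 34, 53, 64, 60, 66]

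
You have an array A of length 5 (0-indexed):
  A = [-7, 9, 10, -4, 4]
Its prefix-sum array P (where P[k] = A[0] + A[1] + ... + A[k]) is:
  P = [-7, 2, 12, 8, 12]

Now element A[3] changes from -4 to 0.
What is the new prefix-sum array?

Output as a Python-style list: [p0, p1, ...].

Answer: [-7, 2, 12, 12, 16]

Derivation:
Change: A[3] -4 -> 0, delta = 4
P[k] for k < 3: unchanged (A[3] not included)
P[k] for k >= 3: shift by delta = 4
  P[0] = -7 + 0 = -7
  P[1] = 2 + 0 = 2
  P[2] = 12 + 0 = 12
  P[3] = 8 + 4 = 12
  P[4] = 12 + 4 = 16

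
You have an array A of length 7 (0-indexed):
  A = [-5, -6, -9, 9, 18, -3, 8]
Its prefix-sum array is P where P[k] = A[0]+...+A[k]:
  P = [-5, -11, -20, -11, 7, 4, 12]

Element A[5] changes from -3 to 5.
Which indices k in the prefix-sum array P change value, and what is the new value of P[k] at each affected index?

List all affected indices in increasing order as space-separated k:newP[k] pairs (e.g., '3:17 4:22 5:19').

P[k] = A[0] + ... + A[k]
P[k] includes A[5] iff k >= 5
Affected indices: 5, 6, ..., 6; delta = 8
  P[5]: 4 + 8 = 12
  P[6]: 12 + 8 = 20

Answer: 5:12 6:20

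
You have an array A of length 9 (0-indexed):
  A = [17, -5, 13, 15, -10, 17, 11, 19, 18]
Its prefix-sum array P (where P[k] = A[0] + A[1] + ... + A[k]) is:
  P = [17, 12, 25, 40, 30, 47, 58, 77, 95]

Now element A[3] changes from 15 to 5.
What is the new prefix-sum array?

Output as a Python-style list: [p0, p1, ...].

Change: A[3] 15 -> 5, delta = -10
P[k] for k < 3: unchanged (A[3] not included)
P[k] for k >= 3: shift by delta = -10
  P[0] = 17 + 0 = 17
  P[1] = 12 + 0 = 12
  P[2] = 25 + 0 = 25
  P[3] = 40 + -10 = 30
  P[4] = 30 + -10 = 20
  P[5] = 47 + -10 = 37
  P[6] = 58 + -10 = 48
  P[7] = 77 + -10 = 67
  P[8] = 95 + -10 = 85

Answer: [17, 12, 25, 30, 20, 37, 48, 67, 85]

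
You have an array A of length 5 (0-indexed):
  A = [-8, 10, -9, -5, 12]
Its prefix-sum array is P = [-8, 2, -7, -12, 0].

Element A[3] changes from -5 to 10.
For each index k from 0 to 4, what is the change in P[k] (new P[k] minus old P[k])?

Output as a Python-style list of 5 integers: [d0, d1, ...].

Answer: [0, 0, 0, 15, 15]

Derivation:
Element change: A[3] -5 -> 10, delta = 15
For k < 3: P[k] unchanged, delta_P[k] = 0
For k >= 3: P[k] shifts by exactly 15
Delta array: [0, 0, 0, 15, 15]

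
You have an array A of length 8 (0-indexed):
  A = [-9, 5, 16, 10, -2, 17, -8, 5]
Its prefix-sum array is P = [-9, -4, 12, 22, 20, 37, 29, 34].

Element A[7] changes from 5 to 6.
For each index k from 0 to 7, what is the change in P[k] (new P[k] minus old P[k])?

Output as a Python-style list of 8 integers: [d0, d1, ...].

Answer: [0, 0, 0, 0, 0, 0, 0, 1]

Derivation:
Element change: A[7] 5 -> 6, delta = 1
For k < 7: P[k] unchanged, delta_P[k] = 0
For k >= 7: P[k] shifts by exactly 1
Delta array: [0, 0, 0, 0, 0, 0, 0, 1]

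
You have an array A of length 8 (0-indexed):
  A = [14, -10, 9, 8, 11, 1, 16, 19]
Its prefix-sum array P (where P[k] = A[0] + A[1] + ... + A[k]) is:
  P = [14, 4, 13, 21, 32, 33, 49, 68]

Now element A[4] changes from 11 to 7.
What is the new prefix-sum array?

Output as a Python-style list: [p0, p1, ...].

Answer: [14, 4, 13, 21, 28, 29, 45, 64]

Derivation:
Change: A[4] 11 -> 7, delta = -4
P[k] for k < 4: unchanged (A[4] not included)
P[k] for k >= 4: shift by delta = -4
  P[0] = 14 + 0 = 14
  P[1] = 4 + 0 = 4
  P[2] = 13 + 0 = 13
  P[3] = 21 + 0 = 21
  P[4] = 32 + -4 = 28
  P[5] = 33 + -4 = 29
  P[6] = 49 + -4 = 45
  P[7] = 68 + -4 = 64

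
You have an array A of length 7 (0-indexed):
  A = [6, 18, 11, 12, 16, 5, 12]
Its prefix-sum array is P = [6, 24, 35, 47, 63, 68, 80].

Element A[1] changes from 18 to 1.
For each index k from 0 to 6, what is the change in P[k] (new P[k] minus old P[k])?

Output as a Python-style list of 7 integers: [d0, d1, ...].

Element change: A[1] 18 -> 1, delta = -17
For k < 1: P[k] unchanged, delta_P[k] = 0
For k >= 1: P[k] shifts by exactly -17
Delta array: [0, -17, -17, -17, -17, -17, -17]

Answer: [0, -17, -17, -17, -17, -17, -17]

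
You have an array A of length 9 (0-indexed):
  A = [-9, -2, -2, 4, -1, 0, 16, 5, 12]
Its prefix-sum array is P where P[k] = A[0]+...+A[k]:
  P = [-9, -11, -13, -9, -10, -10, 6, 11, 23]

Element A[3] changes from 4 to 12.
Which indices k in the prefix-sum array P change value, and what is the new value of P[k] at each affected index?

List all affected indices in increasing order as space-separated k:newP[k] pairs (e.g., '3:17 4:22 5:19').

Answer: 3:-1 4:-2 5:-2 6:14 7:19 8:31

Derivation:
P[k] = A[0] + ... + A[k]
P[k] includes A[3] iff k >= 3
Affected indices: 3, 4, ..., 8; delta = 8
  P[3]: -9 + 8 = -1
  P[4]: -10 + 8 = -2
  P[5]: -10 + 8 = -2
  P[6]: 6 + 8 = 14
  P[7]: 11 + 8 = 19
  P[8]: 23 + 8 = 31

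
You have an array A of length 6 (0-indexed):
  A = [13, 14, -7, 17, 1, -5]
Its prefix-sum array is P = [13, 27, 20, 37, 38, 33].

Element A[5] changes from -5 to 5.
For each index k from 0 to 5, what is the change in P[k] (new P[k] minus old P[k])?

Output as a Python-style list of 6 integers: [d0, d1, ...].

Answer: [0, 0, 0, 0, 0, 10]

Derivation:
Element change: A[5] -5 -> 5, delta = 10
For k < 5: P[k] unchanged, delta_P[k] = 0
For k >= 5: P[k] shifts by exactly 10
Delta array: [0, 0, 0, 0, 0, 10]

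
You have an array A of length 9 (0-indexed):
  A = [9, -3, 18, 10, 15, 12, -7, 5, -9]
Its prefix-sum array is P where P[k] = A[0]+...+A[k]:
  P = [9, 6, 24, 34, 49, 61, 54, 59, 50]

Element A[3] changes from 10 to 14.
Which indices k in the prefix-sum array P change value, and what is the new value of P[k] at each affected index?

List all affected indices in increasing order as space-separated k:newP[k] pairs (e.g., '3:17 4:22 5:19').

Answer: 3:38 4:53 5:65 6:58 7:63 8:54

Derivation:
P[k] = A[0] + ... + A[k]
P[k] includes A[3] iff k >= 3
Affected indices: 3, 4, ..., 8; delta = 4
  P[3]: 34 + 4 = 38
  P[4]: 49 + 4 = 53
  P[5]: 61 + 4 = 65
  P[6]: 54 + 4 = 58
  P[7]: 59 + 4 = 63
  P[8]: 50 + 4 = 54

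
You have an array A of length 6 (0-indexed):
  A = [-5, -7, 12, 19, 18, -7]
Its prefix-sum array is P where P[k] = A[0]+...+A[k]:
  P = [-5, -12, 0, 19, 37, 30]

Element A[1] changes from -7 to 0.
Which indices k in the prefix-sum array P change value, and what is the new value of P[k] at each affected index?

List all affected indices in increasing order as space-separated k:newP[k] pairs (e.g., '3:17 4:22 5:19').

Answer: 1:-5 2:7 3:26 4:44 5:37

Derivation:
P[k] = A[0] + ... + A[k]
P[k] includes A[1] iff k >= 1
Affected indices: 1, 2, ..., 5; delta = 7
  P[1]: -12 + 7 = -5
  P[2]: 0 + 7 = 7
  P[3]: 19 + 7 = 26
  P[4]: 37 + 7 = 44
  P[5]: 30 + 7 = 37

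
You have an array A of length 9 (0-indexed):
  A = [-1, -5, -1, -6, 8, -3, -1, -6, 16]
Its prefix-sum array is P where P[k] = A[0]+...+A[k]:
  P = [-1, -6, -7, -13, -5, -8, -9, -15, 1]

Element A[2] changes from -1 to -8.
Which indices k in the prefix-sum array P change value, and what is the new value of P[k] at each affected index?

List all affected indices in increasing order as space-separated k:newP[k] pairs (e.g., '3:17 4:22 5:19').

P[k] = A[0] + ... + A[k]
P[k] includes A[2] iff k >= 2
Affected indices: 2, 3, ..., 8; delta = -7
  P[2]: -7 + -7 = -14
  P[3]: -13 + -7 = -20
  P[4]: -5 + -7 = -12
  P[5]: -8 + -7 = -15
  P[6]: -9 + -7 = -16
  P[7]: -15 + -7 = -22
  P[8]: 1 + -7 = -6

Answer: 2:-14 3:-20 4:-12 5:-15 6:-16 7:-22 8:-6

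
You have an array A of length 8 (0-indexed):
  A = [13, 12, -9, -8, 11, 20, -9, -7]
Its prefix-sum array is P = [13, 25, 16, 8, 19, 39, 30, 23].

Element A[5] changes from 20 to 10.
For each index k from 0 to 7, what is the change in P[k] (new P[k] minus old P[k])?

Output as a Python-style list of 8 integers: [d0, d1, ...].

Answer: [0, 0, 0, 0, 0, -10, -10, -10]

Derivation:
Element change: A[5] 20 -> 10, delta = -10
For k < 5: P[k] unchanged, delta_P[k] = 0
For k >= 5: P[k] shifts by exactly -10
Delta array: [0, 0, 0, 0, 0, -10, -10, -10]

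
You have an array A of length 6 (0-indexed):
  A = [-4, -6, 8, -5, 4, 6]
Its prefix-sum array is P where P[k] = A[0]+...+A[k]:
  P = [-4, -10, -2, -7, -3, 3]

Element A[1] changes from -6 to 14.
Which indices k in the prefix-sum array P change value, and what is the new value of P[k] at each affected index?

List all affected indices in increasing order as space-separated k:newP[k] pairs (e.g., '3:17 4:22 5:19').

P[k] = A[0] + ... + A[k]
P[k] includes A[1] iff k >= 1
Affected indices: 1, 2, ..., 5; delta = 20
  P[1]: -10 + 20 = 10
  P[2]: -2 + 20 = 18
  P[3]: -7 + 20 = 13
  P[4]: -3 + 20 = 17
  P[5]: 3 + 20 = 23

Answer: 1:10 2:18 3:13 4:17 5:23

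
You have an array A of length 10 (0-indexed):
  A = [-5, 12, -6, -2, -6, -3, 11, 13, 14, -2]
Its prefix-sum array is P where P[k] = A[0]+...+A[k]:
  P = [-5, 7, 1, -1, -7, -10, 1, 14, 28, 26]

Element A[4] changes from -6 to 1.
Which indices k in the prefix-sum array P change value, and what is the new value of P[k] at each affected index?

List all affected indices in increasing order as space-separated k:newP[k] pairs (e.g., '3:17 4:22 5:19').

Answer: 4:0 5:-3 6:8 7:21 8:35 9:33

Derivation:
P[k] = A[0] + ... + A[k]
P[k] includes A[4] iff k >= 4
Affected indices: 4, 5, ..., 9; delta = 7
  P[4]: -7 + 7 = 0
  P[5]: -10 + 7 = -3
  P[6]: 1 + 7 = 8
  P[7]: 14 + 7 = 21
  P[8]: 28 + 7 = 35
  P[9]: 26 + 7 = 33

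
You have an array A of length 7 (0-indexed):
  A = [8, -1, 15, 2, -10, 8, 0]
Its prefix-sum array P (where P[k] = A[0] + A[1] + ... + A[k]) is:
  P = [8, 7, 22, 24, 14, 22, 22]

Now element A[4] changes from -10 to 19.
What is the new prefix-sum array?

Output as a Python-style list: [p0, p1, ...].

Answer: [8, 7, 22, 24, 43, 51, 51]

Derivation:
Change: A[4] -10 -> 19, delta = 29
P[k] for k < 4: unchanged (A[4] not included)
P[k] for k >= 4: shift by delta = 29
  P[0] = 8 + 0 = 8
  P[1] = 7 + 0 = 7
  P[2] = 22 + 0 = 22
  P[3] = 24 + 0 = 24
  P[4] = 14 + 29 = 43
  P[5] = 22 + 29 = 51
  P[6] = 22 + 29 = 51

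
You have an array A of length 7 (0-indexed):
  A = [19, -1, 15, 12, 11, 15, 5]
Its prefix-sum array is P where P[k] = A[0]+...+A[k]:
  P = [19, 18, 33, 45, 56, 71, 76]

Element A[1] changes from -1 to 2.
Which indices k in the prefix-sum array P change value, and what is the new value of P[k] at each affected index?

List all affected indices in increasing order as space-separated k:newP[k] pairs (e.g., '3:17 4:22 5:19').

P[k] = A[0] + ... + A[k]
P[k] includes A[1] iff k >= 1
Affected indices: 1, 2, ..., 6; delta = 3
  P[1]: 18 + 3 = 21
  P[2]: 33 + 3 = 36
  P[3]: 45 + 3 = 48
  P[4]: 56 + 3 = 59
  P[5]: 71 + 3 = 74
  P[6]: 76 + 3 = 79

Answer: 1:21 2:36 3:48 4:59 5:74 6:79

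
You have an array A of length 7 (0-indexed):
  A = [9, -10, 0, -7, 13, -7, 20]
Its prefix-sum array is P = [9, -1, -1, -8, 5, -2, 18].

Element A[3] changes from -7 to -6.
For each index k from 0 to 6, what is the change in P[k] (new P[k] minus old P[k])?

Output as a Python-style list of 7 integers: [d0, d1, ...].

Element change: A[3] -7 -> -6, delta = 1
For k < 3: P[k] unchanged, delta_P[k] = 0
For k >= 3: P[k] shifts by exactly 1
Delta array: [0, 0, 0, 1, 1, 1, 1]

Answer: [0, 0, 0, 1, 1, 1, 1]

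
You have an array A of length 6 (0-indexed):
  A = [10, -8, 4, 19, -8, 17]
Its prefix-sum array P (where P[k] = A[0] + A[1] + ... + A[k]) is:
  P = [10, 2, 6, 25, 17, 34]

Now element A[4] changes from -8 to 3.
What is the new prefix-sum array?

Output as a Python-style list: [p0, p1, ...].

Change: A[4] -8 -> 3, delta = 11
P[k] for k < 4: unchanged (A[4] not included)
P[k] for k >= 4: shift by delta = 11
  P[0] = 10 + 0 = 10
  P[1] = 2 + 0 = 2
  P[2] = 6 + 0 = 6
  P[3] = 25 + 0 = 25
  P[4] = 17 + 11 = 28
  P[5] = 34 + 11 = 45

Answer: [10, 2, 6, 25, 28, 45]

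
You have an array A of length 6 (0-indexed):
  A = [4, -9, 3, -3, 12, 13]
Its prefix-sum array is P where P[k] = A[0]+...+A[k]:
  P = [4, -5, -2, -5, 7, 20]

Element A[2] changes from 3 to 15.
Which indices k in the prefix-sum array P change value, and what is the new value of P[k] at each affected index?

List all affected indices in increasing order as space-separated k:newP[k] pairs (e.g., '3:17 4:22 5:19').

Answer: 2:10 3:7 4:19 5:32

Derivation:
P[k] = A[0] + ... + A[k]
P[k] includes A[2] iff k >= 2
Affected indices: 2, 3, ..., 5; delta = 12
  P[2]: -2 + 12 = 10
  P[3]: -5 + 12 = 7
  P[4]: 7 + 12 = 19
  P[5]: 20 + 12 = 32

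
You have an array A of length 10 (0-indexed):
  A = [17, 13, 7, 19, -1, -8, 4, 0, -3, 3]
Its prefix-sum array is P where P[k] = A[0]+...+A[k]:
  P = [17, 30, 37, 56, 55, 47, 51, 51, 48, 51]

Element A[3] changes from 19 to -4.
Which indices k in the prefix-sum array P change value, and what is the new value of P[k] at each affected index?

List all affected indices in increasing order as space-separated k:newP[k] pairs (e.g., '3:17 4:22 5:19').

P[k] = A[0] + ... + A[k]
P[k] includes A[3] iff k >= 3
Affected indices: 3, 4, ..., 9; delta = -23
  P[3]: 56 + -23 = 33
  P[4]: 55 + -23 = 32
  P[5]: 47 + -23 = 24
  P[6]: 51 + -23 = 28
  P[7]: 51 + -23 = 28
  P[8]: 48 + -23 = 25
  P[9]: 51 + -23 = 28

Answer: 3:33 4:32 5:24 6:28 7:28 8:25 9:28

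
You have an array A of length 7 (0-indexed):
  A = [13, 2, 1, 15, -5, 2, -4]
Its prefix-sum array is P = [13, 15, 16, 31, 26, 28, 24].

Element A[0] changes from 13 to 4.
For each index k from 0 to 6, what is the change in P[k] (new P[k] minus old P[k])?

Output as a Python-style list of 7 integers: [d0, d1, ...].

Answer: [-9, -9, -9, -9, -9, -9, -9]

Derivation:
Element change: A[0] 13 -> 4, delta = -9
For k < 0: P[k] unchanged, delta_P[k] = 0
For k >= 0: P[k] shifts by exactly -9
Delta array: [-9, -9, -9, -9, -9, -9, -9]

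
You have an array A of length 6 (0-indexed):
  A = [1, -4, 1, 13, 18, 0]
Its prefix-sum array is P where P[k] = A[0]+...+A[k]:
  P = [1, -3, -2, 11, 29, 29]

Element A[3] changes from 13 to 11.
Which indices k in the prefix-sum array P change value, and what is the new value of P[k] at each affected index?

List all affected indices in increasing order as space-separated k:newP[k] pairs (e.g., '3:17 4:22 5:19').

P[k] = A[0] + ... + A[k]
P[k] includes A[3] iff k >= 3
Affected indices: 3, 4, ..., 5; delta = -2
  P[3]: 11 + -2 = 9
  P[4]: 29 + -2 = 27
  P[5]: 29 + -2 = 27

Answer: 3:9 4:27 5:27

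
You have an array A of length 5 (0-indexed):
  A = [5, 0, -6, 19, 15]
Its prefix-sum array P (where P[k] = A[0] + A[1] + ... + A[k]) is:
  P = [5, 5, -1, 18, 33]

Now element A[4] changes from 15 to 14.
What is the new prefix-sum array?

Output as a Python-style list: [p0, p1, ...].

Answer: [5, 5, -1, 18, 32]

Derivation:
Change: A[4] 15 -> 14, delta = -1
P[k] for k < 4: unchanged (A[4] not included)
P[k] for k >= 4: shift by delta = -1
  P[0] = 5 + 0 = 5
  P[1] = 5 + 0 = 5
  P[2] = -1 + 0 = -1
  P[3] = 18 + 0 = 18
  P[4] = 33 + -1 = 32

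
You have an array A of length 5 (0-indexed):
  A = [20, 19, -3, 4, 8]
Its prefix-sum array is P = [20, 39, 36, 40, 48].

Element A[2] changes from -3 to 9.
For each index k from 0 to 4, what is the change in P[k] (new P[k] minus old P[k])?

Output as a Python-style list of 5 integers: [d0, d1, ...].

Element change: A[2] -3 -> 9, delta = 12
For k < 2: P[k] unchanged, delta_P[k] = 0
For k >= 2: P[k] shifts by exactly 12
Delta array: [0, 0, 12, 12, 12]

Answer: [0, 0, 12, 12, 12]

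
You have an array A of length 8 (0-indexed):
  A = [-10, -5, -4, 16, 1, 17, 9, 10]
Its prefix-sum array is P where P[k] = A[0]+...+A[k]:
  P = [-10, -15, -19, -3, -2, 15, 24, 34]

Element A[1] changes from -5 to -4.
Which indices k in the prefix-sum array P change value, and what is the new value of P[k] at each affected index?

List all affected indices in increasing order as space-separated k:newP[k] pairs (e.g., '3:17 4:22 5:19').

P[k] = A[0] + ... + A[k]
P[k] includes A[1] iff k >= 1
Affected indices: 1, 2, ..., 7; delta = 1
  P[1]: -15 + 1 = -14
  P[2]: -19 + 1 = -18
  P[3]: -3 + 1 = -2
  P[4]: -2 + 1 = -1
  P[5]: 15 + 1 = 16
  P[6]: 24 + 1 = 25
  P[7]: 34 + 1 = 35

Answer: 1:-14 2:-18 3:-2 4:-1 5:16 6:25 7:35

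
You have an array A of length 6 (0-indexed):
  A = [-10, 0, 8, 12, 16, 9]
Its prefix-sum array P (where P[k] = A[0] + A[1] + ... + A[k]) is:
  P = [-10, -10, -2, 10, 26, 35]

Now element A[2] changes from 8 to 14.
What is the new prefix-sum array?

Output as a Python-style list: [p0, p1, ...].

Answer: [-10, -10, 4, 16, 32, 41]

Derivation:
Change: A[2] 8 -> 14, delta = 6
P[k] for k < 2: unchanged (A[2] not included)
P[k] for k >= 2: shift by delta = 6
  P[0] = -10 + 0 = -10
  P[1] = -10 + 0 = -10
  P[2] = -2 + 6 = 4
  P[3] = 10 + 6 = 16
  P[4] = 26 + 6 = 32
  P[5] = 35 + 6 = 41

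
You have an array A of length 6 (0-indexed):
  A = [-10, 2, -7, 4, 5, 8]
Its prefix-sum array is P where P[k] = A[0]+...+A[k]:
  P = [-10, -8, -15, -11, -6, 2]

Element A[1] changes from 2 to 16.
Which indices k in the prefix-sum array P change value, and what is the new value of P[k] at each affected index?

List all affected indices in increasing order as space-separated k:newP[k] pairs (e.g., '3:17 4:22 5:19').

P[k] = A[0] + ... + A[k]
P[k] includes A[1] iff k >= 1
Affected indices: 1, 2, ..., 5; delta = 14
  P[1]: -8 + 14 = 6
  P[2]: -15 + 14 = -1
  P[3]: -11 + 14 = 3
  P[4]: -6 + 14 = 8
  P[5]: 2 + 14 = 16

Answer: 1:6 2:-1 3:3 4:8 5:16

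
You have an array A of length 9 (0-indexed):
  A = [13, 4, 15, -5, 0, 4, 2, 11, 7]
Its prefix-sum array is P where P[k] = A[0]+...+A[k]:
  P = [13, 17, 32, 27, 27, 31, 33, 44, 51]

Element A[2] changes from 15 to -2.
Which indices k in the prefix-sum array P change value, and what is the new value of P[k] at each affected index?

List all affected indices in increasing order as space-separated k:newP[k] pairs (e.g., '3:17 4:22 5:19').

P[k] = A[0] + ... + A[k]
P[k] includes A[2] iff k >= 2
Affected indices: 2, 3, ..., 8; delta = -17
  P[2]: 32 + -17 = 15
  P[3]: 27 + -17 = 10
  P[4]: 27 + -17 = 10
  P[5]: 31 + -17 = 14
  P[6]: 33 + -17 = 16
  P[7]: 44 + -17 = 27
  P[8]: 51 + -17 = 34

Answer: 2:15 3:10 4:10 5:14 6:16 7:27 8:34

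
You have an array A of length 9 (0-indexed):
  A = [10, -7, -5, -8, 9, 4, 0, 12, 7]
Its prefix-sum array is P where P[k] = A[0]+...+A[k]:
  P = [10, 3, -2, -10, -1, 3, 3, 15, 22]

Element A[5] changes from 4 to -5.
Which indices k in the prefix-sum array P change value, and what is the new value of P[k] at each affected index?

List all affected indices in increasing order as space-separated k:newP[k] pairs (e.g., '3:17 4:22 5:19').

P[k] = A[0] + ... + A[k]
P[k] includes A[5] iff k >= 5
Affected indices: 5, 6, ..., 8; delta = -9
  P[5]: 3 + -9 = -6
  P[6]: 3 + -9 = -6
  P[7]: 15 + -9 = 6
  P[8]: 22 + -9 = 13

Answer: 5:-6 6:-6 7:6 8:13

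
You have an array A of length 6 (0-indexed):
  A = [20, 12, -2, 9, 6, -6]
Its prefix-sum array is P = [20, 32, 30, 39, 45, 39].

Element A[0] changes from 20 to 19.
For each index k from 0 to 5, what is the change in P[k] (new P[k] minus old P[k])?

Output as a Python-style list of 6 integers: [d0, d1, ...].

Answer: [-1, -1, -1, -1, -1, -1]

Derivation:
Element change: A[0] 20 -> 19, delta = -1
For k < 0: P[k] unchanged, delta_P[k] = 0
For k >= 0: P[k] shifts by exactly -1
Delta array: [-1, -1, -1, -1, -1, -1]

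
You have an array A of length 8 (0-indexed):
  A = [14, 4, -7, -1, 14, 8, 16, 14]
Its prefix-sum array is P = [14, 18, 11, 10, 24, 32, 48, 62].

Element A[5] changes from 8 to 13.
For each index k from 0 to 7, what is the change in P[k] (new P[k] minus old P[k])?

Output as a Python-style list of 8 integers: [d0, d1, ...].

Element change: A[5] 8 -> 13, delta = 5
For k < 5: P[k] unchanged, delta_P[k] = 0
For k >= 5: P[k] shifts by exactly 5
Delta array: [0, 0, 0, 0, 0, 5, 5, 5]

Answer: [0, 0, 0, 0, 0, 5, 5, 5]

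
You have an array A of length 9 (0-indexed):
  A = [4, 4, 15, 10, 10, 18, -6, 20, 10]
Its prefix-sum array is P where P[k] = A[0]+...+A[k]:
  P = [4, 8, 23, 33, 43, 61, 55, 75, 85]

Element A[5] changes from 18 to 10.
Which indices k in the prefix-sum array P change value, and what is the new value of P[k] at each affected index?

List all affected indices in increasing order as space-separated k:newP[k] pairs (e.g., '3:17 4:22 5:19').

Answer: 5:53 6:47 7:67 8:77

Derivation:
P[k] = A[0] + ... + A[k]
P[k] includes A[5] iff k >= 5
Affected indices: 5, 6, ..., 8; delta = -8
  P[5]: 61 + -8 = 53
  P[6]: 55 + -8 = 47
  P[7]: 75 + -8 = 67
  P[8]: 85 + -8 = 77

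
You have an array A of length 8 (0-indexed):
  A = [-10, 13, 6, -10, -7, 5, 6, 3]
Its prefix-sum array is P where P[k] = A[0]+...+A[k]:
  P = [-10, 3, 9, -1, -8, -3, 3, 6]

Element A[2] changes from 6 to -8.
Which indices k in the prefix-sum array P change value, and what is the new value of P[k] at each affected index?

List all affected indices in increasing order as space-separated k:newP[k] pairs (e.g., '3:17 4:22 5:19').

Answer: 2:-5 3:-15 4:-22 5:-17 6:-11 7:-8

Derivation:
P[k] = A[0] + ... + A[k]
P[k] includes A[2] iff k >= 2
Affected indices: 2, 3, ..., 7; delta = -14
  P[2]: 9 + -14 = -5
  P[3]: -1 + -14 = -15
  P[4]: -8 + -14 = -22
  P[5]: -3 + -14 = -17
  P[6]: 3 + -14 = -11
  P[7]: 6 + -14 = -8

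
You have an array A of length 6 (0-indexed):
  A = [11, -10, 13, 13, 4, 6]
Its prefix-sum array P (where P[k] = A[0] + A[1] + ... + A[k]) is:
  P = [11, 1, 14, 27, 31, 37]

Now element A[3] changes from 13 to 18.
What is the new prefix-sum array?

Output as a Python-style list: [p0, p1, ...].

Change: A[3] 13 -> 18, delta = 5
P[k] for k < 3: unchanged (A[3] not included)
P[k] for k >= 3: shift by delta = 5
  P[0] = 11 + 0 = 11
  P[1] = 1 + 0 = 1
  P[2] = 14 + 0 = 14
  P[3] = 27 + 5 = 32
  P[4] = 31 + 5 = 36
  P[5] = 37 + 5 = 42

Answer: [11, 1, 14, 32, 36, 42]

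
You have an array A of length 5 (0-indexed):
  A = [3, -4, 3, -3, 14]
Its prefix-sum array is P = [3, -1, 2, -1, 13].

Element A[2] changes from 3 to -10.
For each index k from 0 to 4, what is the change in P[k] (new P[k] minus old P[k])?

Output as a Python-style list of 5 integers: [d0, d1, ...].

Element change: A[2] 3 -> -10, delta = -13
For k < 2: P[k] unchanged, delta_P[k] = 0
For k >= 2: P[k] shifts by exactly -13
Delta array: [0, 0, -13, -13, -13]

Answer: [0, 0, -13, -13, -13]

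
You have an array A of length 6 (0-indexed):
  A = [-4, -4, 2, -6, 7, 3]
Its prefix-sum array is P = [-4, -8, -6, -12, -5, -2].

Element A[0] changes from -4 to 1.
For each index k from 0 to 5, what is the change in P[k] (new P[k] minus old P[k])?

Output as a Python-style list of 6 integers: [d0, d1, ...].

Answer: [5, 5, 5, 5, 5, 5]

Derivation:
Element change: A[0] -4 -> 1, delta = 5
For k < 0: P[k] unchanged, delta_P[k] = 0
For k >= 0: P[k] shifts by exactly 5
Delta array: [5, 5, 5, 5, 5, 5]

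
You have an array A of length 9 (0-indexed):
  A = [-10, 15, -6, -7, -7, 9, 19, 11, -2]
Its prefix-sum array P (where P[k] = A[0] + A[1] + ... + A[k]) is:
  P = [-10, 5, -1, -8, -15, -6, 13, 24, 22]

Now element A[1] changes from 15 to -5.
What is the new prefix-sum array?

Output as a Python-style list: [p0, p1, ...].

Change: A[1] 15 -> -5, delta = -20
P[k] for k < 1: unchanged (A[1] not included)
P[k] for k >= 1: shift by delta = -20
  P[0] = -10 + 0 = -10
  P[1] = 5 + -20 = -15
  P[2] = -1 + -20 = -21
  P[3] = -8 + -20 = -28
  P[4] = -15 + -20 = -35
  P[5] = -6 + -20 = -26
  P[6] = 13 + -20 = -7
  P[7] = 24 + -20 = 4
  P[8] = 22 + -20 = 2

Answer: [-10, -15, -21, -28, -35, -26, -7, 4, 2]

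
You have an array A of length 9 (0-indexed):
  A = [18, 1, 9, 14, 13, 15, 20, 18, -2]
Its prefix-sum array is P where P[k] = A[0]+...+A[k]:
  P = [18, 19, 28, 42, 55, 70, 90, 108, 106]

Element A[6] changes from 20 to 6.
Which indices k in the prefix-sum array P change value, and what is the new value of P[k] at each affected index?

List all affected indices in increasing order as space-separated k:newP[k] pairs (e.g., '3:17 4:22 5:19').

P[k] = A[0] + ... + A[k]
P[k] includes A[6] iff k >= 6
Affected indices: 6, 7, ..., 8; delta = -14
  P[6]: 90 + -14 = 76
  P[7]: 108 + -14 = 94
  P[8]: 106 + -14 = 92

Answer: 6:76 7:94 8:92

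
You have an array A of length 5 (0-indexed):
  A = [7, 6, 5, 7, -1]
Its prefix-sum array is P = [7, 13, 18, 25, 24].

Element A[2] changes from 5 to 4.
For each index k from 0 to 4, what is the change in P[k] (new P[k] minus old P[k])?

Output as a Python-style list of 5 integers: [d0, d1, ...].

Answer: [0, 0, -1, -1, -1]

Derivation:
Element change: A[2] 5 -> 4, delta = -1
For k < 2: P[k] unchanged, delta_P[k] = 0
For k >= 2: P[k] shifts by exactly -1
Delta array: [0, 0, -1, -1, -1]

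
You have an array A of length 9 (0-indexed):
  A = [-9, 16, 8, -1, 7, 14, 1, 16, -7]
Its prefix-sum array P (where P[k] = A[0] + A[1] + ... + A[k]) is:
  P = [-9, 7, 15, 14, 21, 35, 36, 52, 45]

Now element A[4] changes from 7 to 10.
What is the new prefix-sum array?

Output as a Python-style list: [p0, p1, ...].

Answer: [-9, 7, 15, 14, 24, 38, 39, 55, 48]

Derivation:
Change: A[4] 7 -> 10, delta = 3
P[k] for k < 4: unchanged (A[4] not included)
P[k] for k >= 4: shift by delta = 3
  P[0] = -9 + 0 = -9
  P[1] = 7 + 0 = 7
  P[2] = 15 + 0 = 15
  P[3] = 14 + 0 = 14
  P[4] = 21 + 3 = 24
  P[5] = 35 + 3 = 38
  P[6] = 36 + 3 = 39
  P[7] = 52 + 3 = 55
  P[8] = 45 + 3 = 48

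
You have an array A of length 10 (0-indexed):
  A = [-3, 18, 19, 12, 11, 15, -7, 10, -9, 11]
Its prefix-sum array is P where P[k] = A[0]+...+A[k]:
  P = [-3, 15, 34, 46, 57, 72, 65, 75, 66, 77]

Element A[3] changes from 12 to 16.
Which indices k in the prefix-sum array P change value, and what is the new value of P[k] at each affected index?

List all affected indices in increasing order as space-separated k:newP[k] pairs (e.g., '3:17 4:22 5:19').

Answer: 3:50 4:61 5:76 6:69 7:79 8:70 9:81

Derivation:
P[k] = A[0] + ... + A[k]
P[k] includes A[3] iff k >= 3
Affected indices: 3, 4, ..., 9; delta = 4
  P[3]: 46 + 4 = 50
  P[4]: 57 + 4 = 61
  P[5]: 72 + 4 = 76
  P[6]: 65 + 4 = 69
  P[7]: 75 + 4 = 79
  P[8]: 66 + 4 = 70
  P[9]: 77 + 4 = 81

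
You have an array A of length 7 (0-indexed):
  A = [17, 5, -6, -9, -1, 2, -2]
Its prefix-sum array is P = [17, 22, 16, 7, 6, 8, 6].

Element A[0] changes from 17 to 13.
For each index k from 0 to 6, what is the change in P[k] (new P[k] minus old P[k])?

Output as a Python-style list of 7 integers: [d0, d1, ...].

Answer: [-4, -4, -4, -4, -4, -4, -4]

Derivation:
Element change: A[0] 17 -> 13, delta = -4
For k < 0: P[k] unchanged, delta_P[k] = 0
For k >= 0: P[k] shifts by exactly -4
Delta array: [-4, -4, -4, -4, -4, -4, -4]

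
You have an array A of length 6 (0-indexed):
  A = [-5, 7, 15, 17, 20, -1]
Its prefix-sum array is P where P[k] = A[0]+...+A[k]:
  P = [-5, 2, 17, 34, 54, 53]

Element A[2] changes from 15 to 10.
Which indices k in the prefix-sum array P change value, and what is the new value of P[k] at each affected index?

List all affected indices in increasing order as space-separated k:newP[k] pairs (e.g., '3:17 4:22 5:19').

Answer: 2:12 3:29 4:49 5:48

Derivation:
P[k] = A[0] + ... + A[k]
P[k] includes A[2] iff k >= 2
Affected indices: 2, 3, ..., 5; delta = -5
  P[2]: 17 + -5 = 12
  P[3]: 34 + -5 = 29
  P[4]: 54 + -5 = 49
  P[5]: 53 + -5 = 48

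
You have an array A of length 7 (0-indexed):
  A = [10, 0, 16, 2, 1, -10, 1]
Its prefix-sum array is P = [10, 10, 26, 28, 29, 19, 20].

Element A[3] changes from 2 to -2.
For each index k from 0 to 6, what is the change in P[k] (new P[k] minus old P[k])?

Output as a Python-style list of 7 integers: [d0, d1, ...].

Element change: A[3] 2 -> -2, delta = -4
For k < 3: P[k] unchanged, delta_P[k] = 0
For k >= 3: P[k] shifts by exactly -4
Delta array: [0, 0, 0, -4, -4, -4, -4]

Answer: [0, 0, 0, -4, -4, -4, -4]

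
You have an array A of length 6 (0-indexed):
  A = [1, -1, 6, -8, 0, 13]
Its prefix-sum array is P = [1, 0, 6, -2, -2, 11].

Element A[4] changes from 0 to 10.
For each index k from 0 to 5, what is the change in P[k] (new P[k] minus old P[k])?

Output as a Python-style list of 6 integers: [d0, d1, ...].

Element change: A[4] 0 -> 10, delta = 10
For k < 4: P[k] unchanged, delta_P[k] = 0
For k >= 4: P[k] shifts by exactly 10
Delta array: [0, 0, 0, 0, 10, 10]

Answer: [0, 0, 0, 0, 10, 10]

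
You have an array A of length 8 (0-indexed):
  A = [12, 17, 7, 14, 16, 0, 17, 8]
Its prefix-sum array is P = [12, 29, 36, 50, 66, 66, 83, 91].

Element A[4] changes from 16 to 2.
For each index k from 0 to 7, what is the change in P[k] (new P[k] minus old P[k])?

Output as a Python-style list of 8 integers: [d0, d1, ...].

Answer: [0, 0, 0, 0, -14, -14, -14, -14]

Derivation:
Element change: A[4] 16 -> 2, delta = -14
For k < 4: P[k] unchanged, delta_P[k] = 0
For k >= 4: P[k] shifts by exactly -14
Delta array: [0, 0, 0, 0, -14, -14, -14, -14]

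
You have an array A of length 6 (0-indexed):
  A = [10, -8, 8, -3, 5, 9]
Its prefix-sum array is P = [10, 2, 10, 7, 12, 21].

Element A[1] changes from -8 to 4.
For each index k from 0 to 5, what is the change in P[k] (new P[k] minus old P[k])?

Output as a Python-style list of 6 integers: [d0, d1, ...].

Answer: [0, 12, 12, 12, 12, 12]

Derivation:
Element change: A[1] -8 -> 4, delta = 12
For k < 1: P[k] unchanged, delta_P[k] = 0
For k >= 1: P[k] shifts by exactly 12
Delta array: [0, 12, 12, 12, 12, 12]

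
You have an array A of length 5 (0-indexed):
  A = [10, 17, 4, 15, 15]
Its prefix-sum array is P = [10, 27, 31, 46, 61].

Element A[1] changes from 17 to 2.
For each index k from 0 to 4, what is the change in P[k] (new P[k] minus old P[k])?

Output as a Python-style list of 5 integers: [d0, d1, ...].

Answer: [0, -15, -15, -15, -15]

Derivation:
Element change: A[1] 17 -> 2, delta = -15
For k < 1: P[k] unchanged, delta_P[k] = 0
For k >= 1: P[k] shifts by exactly -15
Delta array: [0, -15, -15, -15, -15]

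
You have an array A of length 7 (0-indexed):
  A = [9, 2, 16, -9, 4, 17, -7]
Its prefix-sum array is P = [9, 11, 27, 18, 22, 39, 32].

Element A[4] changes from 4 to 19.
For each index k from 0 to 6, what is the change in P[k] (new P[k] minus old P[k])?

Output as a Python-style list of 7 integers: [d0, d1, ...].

Answer: [0, 0, 0, 0, 15, 15, 15]

Derivation:
Element change: A[4] 4 -> 19, delta = 15
For k < 4: P[k] unchanged, delta_P[k] = 0
For k >= 4: P[k] shifts by exactly 15
Delta array: [0, 0, 0, 0, 15, 15, 15]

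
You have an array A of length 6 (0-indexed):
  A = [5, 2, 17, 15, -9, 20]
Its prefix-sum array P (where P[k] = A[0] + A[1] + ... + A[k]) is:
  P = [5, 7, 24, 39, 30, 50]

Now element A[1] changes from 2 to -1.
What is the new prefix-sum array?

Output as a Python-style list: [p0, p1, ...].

Change: A[1] 2 -> -1, delta = -3
P[k] for k < 1: unchanged (A[1] not included)
P[k] for k >= 1: shift by delta = -3
  P[0] = 5 + 0 = 5
  P[1] = 7 + -3 = 4
  P[2] = 24 + -3 = 21
  P[3] = 39 + -3 = 36
  P[4] = 30 + -3 = 27
  P[5] = 50 + -3 = 47

Answer: [5, 4, 21, 36, 27, 47]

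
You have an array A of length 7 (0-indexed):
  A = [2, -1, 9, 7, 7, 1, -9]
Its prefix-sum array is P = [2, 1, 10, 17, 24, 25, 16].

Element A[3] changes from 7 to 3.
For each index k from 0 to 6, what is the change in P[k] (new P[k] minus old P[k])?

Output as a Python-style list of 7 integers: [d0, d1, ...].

Element change: A[3] 7 -> 3, delta = -4
For k < 3: P[k] unchanged, delta_P[k] = 0
For k >= 3: P[k] shifts by exactly -4
Delta array: [0, 0, 0, -4, -4, -4, -4]

Answer: [0, 0, 0, -4, -4, -4, -4]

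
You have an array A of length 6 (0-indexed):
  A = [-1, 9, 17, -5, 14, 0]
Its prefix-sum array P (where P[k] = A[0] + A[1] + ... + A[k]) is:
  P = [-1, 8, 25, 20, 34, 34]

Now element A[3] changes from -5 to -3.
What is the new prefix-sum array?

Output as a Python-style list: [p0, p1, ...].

Answer: [-1, 8, 25, 22, 36, 36]

Derivation:
Change: A[3] -5 -> -3, delta = 2
P[k] for k < 3: unchanged (A[3] not included)
P[k] for k >= 3: shift by delta = 2
  P[0] = -1 + 0 = -1
  P[1] = 8 + 0 = 8
  P[2] = 25 + 0 = 25
  P[3] = 20 + 2 = 22
  P[4] = 34 + 2 = 36
  P[5] = 34 + 2 = 36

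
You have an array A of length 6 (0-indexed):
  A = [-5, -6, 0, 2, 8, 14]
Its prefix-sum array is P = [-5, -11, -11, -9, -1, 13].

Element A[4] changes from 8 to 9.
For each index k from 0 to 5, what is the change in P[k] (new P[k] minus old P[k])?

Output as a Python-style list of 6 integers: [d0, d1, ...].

Element change: A[4] 8 -> 9, delta = 1
For k < 4: P[k] unchanged, delta_P[k] = 0
For k >= 4: P[k] shifts by exactly 1
Delta array: [0, 0, 0, 0, 1, 1]

Answer: [0, 0, 0, 0, 1, 1]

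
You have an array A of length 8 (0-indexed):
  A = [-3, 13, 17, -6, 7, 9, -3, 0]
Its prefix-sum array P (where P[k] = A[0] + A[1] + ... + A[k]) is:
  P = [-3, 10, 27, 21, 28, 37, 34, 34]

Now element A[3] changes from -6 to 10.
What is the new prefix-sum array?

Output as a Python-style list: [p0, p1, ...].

Answer: [-3, 10, 27, 37, 44, 53, 50, 50]

Derivation:
Change: A[3] -6 -> 10, delta = 16
P[k] for k < 3: unchanged (A[3] not included)
P[k] for k >= 3: shift by delta = 16
  P[0] = -3 + 0 = -3
  P[1] = 10 + 0 = 10
  P[2] = 27 + 0 = 27
  P[3] = 21 + 16 = 37
  P[4] = 28 + 16 = 44
  P[5] = 37 + 16 = 53
  P[6] = 34 + 16 = 50
  P[7] = 34 + 16 = 50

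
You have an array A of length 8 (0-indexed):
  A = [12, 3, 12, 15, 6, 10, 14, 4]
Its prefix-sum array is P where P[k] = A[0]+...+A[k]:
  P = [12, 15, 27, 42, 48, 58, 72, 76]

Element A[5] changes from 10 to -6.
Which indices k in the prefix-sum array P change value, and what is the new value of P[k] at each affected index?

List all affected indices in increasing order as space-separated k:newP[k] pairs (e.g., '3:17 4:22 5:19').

Answer: 5:42 6:56 7:60

Derivation:
P[k] = A[0] + ... + A[k]
P[k] includes A[5] iff k >= 5
Affected indices: 5, 6, ..., 7; delta = -16
  P[5]: 58 + -16 = 42
  P[6]: 72 + -16 = 56
  P[7]: 76 + -16 = 60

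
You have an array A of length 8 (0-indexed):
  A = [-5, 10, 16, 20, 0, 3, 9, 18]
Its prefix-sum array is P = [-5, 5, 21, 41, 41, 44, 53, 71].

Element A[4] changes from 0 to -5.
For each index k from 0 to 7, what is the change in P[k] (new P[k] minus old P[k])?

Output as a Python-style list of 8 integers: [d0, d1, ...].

Answer: [0, 0, 0, 0, -5, -5, -5, -5]

Derivation:
Element change: A[4] 0 -> -5, delta = -5
For k < 4: P[k] unchanged, delta_P[k] = 0
For k >= 4: P[k] shifts by exactly -5
Delta array: [0, 0, 0, 0, -5, -5, -5, -5]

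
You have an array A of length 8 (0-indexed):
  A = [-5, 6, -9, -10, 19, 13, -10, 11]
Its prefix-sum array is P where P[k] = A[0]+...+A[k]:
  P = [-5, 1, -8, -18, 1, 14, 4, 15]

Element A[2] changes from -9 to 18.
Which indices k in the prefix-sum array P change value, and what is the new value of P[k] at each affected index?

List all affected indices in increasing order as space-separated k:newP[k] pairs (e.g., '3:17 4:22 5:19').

Answer: 2:19 3:9 4:28 5:41 6:31 7:42

Derivation:
P[k] = A[0] + ... + A[k]
P[k] includes A[2] iff k >= 2
Affected indices: 2, 3, ..., 7; delta = 27
  P[2]: -8 + 27 = 19
  P[3]: -18 + 27 = 9
  P[4]: 1 + 27 = 28
  P[5]: 14 + 27 = 41
  P[6]: 4 + 27 = 31
  P[7]: 15 + 27 = 42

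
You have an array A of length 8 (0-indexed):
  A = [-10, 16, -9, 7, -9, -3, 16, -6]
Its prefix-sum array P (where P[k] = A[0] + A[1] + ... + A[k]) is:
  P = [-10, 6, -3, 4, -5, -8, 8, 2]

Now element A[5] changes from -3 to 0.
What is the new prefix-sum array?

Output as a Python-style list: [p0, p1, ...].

Answer: [-10, 6, -3, 4, -5, -5, 11, 5]

Derivation:
Change: A[5] -3 -> 0, delta = 3
P[k] for k < 5: unchanged (A[5] not included)
P[k] for k >= 5: shift by delta = 3
  P[0] = -10 + 0 = -10
  P[1] = 6 + 0 = 6
  P[2] = -3 + 0 = -3
  P[3] = 4 + 0 = 4
  P[4] = -5 + 0 = -5
  P[5] = -8 + 3 = -5
  P[6] = 8 + 3 = 11
  P[7] = 2 + 3 = 5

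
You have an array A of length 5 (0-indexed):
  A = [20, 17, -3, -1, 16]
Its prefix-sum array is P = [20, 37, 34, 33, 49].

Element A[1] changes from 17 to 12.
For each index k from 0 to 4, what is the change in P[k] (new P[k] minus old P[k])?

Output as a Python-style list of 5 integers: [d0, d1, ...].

Answer: [0, -5, -5, -5, -5]

Derivation:
Element change: A[1] 17 -> 12, delta = -5
For k < 1: P[k] unchanged, delta_P[k] = 0
For k >= 1: P[k] shifts by exactly -5
Delta array: [0, -5, -5, -5, -5]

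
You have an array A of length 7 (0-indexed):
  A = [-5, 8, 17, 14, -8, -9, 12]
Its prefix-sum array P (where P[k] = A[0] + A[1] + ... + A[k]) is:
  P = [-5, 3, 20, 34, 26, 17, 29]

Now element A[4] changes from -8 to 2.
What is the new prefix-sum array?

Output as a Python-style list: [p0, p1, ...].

Answer: [-5, 3, 20, 34, 36, 27, 39]

Derivation:
Change: A[4] -8 -> 2, delta = 10
P[k] for k < 4: unchanged (A[4] not included)
P[k] for k >= 4: shift by delta = 10
  P[0] = -5 + 0 = -5
  P[1] = 3 + 0 = 3
  P[2] = 20 + 0 = 20
  P[3] = 34 + 0 = 34
  P[4] = 26 + 10 = 36
  P[5] = 17 + 10 = 27
  P[6] = 29 + 10 = 39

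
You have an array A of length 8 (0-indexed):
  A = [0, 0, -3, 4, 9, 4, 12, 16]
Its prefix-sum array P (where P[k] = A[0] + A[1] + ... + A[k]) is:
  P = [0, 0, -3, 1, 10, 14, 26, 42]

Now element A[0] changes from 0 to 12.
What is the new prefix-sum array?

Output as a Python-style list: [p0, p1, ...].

Change: A[0] 0 -> 12, delta = 12
P[k] for k < 0: unchanged (A[0] not included)
P[k] for k >= 0: shift by delta = 12
  P[0] = 0 + 12 = 12
  P[1] = 0 + 12 = 12
  P[2] = -3 + 12 = 9
  P[3] = 1 + 12 = 13
  P[4] = 10 + 12 = 22
  P[5] = 14 + 12 = 26
  P[6] = 26 + 12 = 38
  P[7] = 42 + 12 = 54

Answer: [12, 12, 9, 13, 22, 26, 38, 54]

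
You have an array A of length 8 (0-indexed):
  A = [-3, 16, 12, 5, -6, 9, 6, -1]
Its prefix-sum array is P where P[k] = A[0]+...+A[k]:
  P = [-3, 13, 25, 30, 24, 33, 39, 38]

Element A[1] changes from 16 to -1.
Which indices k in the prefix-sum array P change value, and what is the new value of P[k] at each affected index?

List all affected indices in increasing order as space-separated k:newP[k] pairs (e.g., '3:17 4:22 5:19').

Answer: 1:-4 2:8 3:13 4:7 5:16 6:22 7:21

Derivation:
P[k] = A[0] + ... + A[k]
P[k] includes A[1] iff k >= 1
Affected indices: 1, 2, ..., 7; delta = -17
  P[1]: 13 + -17 = -4
  P[2]: 25 + -17 = 8
  P[3]: 30 + -17 = 13
  P[4]: 24 + -17 = 7
  P[5]: 33 + -17 = 16
  P[6]: 39 + -17 = 22
  P[7]: 38 + -17 = 21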